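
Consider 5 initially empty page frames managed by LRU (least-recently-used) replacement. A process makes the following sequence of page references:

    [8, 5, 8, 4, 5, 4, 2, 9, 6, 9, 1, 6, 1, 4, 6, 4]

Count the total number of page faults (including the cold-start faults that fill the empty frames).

8: miss, frames (8)
5: miss, frames (8 5)
8: hit
4: miss, frames (5 8 4)
5: hit
4: hit
2: miss, frames (8 5 4 2)
9: miss, frames (8 5 4 2 9)
6: miss, evict 8, frames (5 4 2 9 6)
9: hit
1: miss, evict 5, frames (4 2 6 9 1)
6: hit
1: hit
4: hit
6: hit
4: hit
Page faults: 7.

7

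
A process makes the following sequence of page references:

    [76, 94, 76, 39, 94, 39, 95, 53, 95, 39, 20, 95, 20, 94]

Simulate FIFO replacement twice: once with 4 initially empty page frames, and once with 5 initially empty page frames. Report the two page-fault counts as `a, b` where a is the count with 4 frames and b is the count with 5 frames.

4 frames: F F . F . . F F . . F . . F → 7 faults.
5 frames: F F . F . . F F . . F . . . → 6 faults.
6 < 7: adding a frame reduced faults, as is typical.

7, 6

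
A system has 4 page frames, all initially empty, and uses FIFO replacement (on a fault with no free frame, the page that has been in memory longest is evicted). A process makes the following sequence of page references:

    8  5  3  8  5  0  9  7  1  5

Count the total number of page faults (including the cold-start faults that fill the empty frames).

8

8 -> fault, frames {8}
5 -> fault, frames {8,5}
3 -> fault, frames {8,5,3}
8 -> hit
5 -> hit
0 -> fault, frames {8,5,3,0}
9 -> fault, evict 8, frames {5,3,0,9}
7 -> fault, evict 5, frames {3,0,9,7}
1 -> fault, evict 3, frames {0,9,7,1}
5 -> fault, evict 0, frames {9,7,1,5}
Page faults: 8.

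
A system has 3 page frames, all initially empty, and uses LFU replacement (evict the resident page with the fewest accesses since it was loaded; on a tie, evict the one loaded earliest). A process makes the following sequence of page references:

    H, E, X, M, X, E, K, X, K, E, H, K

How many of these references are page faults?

7

H: fault, frames (H)
E: fault, frames (H E)
X: fault, frames (H E X)
M: fault, evict H, frames (E X M)
X: hit
E: hit
K: fault, evict M, frames (E X K)
X: hit
K: hit
E: hit
H: fault, evict K, frames (E X H)
K: fault, evict H, frames (E X K)
Page faults: 7.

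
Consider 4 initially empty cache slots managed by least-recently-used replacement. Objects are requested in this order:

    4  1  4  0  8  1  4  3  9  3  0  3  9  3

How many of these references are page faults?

4: fault, frames (4)
1: fault, frames (4 1)
4: hit
0: fault, frames (1 4 0)
8: fault, frames (1 4 0 8)
1: hit
4: hit
3: fault, evict 0, frames (8 1 4 3)
9: fault, evict 8, frames (1 4 3 9)
3: hit
0: fault, evict 1, frames (4 9 3 0)
3: hit
9: hit
3: hit
Page faults: 7.

7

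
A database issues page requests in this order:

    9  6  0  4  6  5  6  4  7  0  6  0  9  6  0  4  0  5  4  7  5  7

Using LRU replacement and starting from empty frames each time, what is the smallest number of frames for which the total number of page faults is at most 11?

f=1: 22 faults
f=2: 18 faults
f=3: 12 faults
f=4: 11 faults
f=5: 9 faults
f=6: 6 faults
Smallest f with faults ≤ 11 is 4.

4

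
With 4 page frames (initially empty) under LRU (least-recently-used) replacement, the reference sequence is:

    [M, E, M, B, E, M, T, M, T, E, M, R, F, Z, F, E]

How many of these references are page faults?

M -> fault, frames [M]
E -> fault, frames [M, E]
M -> hit
B -> fault, frames [E, M, B]
E -> hit
M -> hit
T -> fault, frames [B, E, M, T]
M -> hit
T -> hit
E -> hit
M -> hit
R -> fault, evict B, frames [T, E, M, R]
F -> fault, evict T, frames [E, M, R, F]
Z -> fault, evict E, frames [M, R, F, Z]
F -> hit
E -> fault, evict M, frames [R, Z, F, E]
Page faults: 8.

8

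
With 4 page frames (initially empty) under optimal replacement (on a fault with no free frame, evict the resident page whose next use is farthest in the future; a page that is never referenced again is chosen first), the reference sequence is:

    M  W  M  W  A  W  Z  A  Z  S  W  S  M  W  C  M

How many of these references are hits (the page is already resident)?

M -> miss, frames [M]
W -> miss, frames [M, W]
M -> hit
W -> hit
A -> miss, frames [M, W, A]
W -> hit
Z -> miss, frames [M, W, A, Z]
A -> hit
Z -> hit
S -> miss, evict Z, frames [M, W, A, S]
W -> hit
S -> hit
M -> hit
W -> hit
C -> miss, evict S, frames [M, W, A, C]
M -> hit
Hits: 10.

10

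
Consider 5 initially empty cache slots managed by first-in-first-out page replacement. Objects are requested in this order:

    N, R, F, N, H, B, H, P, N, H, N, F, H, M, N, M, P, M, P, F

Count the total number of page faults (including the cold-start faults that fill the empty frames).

N: miss, frames [N]
R: miss, frames [N, R]
F: miss, frames [N, R, F]
N: hit
H: miss, frames [N, R, F, H]
B: miss, frames [N, R, F, H, B]
H: hit
P: miss, evict N, frames [R, F, H, B, P]
N: miss, evict R, frames [F, H, B, P, N]
H: hit
N: hit
F: hit
H: hit
M: miss, evict F, frames [H, B, P, N, M]
N: hit
M: hit
P: hit
M: hit
P: hit
F: miss, evict H, frames [B, P, N, M, F]
Page faults: 9.

9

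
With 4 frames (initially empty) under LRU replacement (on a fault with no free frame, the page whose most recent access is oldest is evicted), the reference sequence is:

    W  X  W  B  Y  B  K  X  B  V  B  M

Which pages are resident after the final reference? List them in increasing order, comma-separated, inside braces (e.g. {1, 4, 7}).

W: miss, frames [W]
X: miss, frames [W, X]
W: hit
B: miss, frames [X, W, B]
Y: miss, frames [X, W, B, Y]
B: hit
K: miss, evict X, frames [W, Y, B, K]
X: miss, evict W, frames [Y, B, K, X]
B: hit
V: miss, evict Y, frames [K, X, B, V]
B: hit
M: miss, evict K, frames [X, V, B, M]

{B, M, V, X}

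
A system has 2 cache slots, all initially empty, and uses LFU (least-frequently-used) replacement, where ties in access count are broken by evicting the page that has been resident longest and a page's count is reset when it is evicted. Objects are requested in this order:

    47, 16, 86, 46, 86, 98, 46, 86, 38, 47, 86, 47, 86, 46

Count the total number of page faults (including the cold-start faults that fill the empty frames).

47 → fault, frames (47)
16 → fault, frames (47 16)
86 → fault, evict 47, frames (16 86)
46 → fault, evict 16, frames (86 46)
86 → hit
98 → fault, evict 46, frames (86 98)
46 → fault, evict 98, frames (86 46)
86 → hit
38 → fault, evict 46, frames (86 38)
47 → fault, evict 38, frames (86 47)
86 → hit
47 → hit
86 → hit
46 → fault, evict 47, frames (86 46)
Page faults: 9.

9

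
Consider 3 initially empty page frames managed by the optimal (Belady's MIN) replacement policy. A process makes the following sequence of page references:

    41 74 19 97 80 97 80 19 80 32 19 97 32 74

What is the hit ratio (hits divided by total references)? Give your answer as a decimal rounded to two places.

0.50

41 → fault, frames {41}
74 → fault, frames {41,74}
19 → fault, frames {41,74,19}
97 → fault, evict 41, frames {74,19,97}
80 → fault, evict 74, frames {19,97,80}
97 → hit
80 → hit
19 → hit
80 → hit
32 → fault, evict 80, frames {19,97,32}
19 → hit
97 → hit
32 → hit
74 → fault, evict 32, frames {19,97,74}
Hits: 7 of 14 references → 7/14 = 0.5000.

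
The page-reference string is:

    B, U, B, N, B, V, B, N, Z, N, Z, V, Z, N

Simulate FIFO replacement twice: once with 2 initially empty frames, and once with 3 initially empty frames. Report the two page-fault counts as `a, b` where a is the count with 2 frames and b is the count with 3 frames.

9, 8

2 frames: F F . F F F . F F . . F . F → 9 faults.
3 frames: F F . F . F F . F F . F . . → 8 faults.
8 < 9: adding a frame reduced faults, as is typical.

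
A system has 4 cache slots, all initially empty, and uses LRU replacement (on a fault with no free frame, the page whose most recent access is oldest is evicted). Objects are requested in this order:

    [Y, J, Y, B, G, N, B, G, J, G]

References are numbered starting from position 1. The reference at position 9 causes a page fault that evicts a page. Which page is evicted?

pos 1: Y → miss, frames [Y]
pos 2: J → miss, frames [Y, J]
pos 3: Y → hit
pos 4: B → miss, frames [J, Y, B]
pos 5: G → miss, frames [J, Y, B, G]
pos 6: N → miss, evict J, frames [Y, B, G, N]
pos 7: B → hit
pos 8: G → hit
pos 9: J → miss, evict Y, frames [N, B, G, J]
At position 9, page Y is evicted.

Y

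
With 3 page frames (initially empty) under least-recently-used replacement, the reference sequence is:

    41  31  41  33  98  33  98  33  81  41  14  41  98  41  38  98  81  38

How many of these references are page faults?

10

41: miss, frames [41]
31: miss, frames [41, 31]
41: hit
33: miss, frames [31, 41, 33]
98: miss, evict 31, frames [41, 33, 98]
33: hit
98: hit
33: hit
81: miss, evict 41, frames [98, 33, 81]
41: miss, evict 98, frames [33, 81, 41]
14: miss, evict 33, frames [81, 41, 14]
41: hit
98: miss, evict 81, frames [14, 41, 98]
41: hit
38: miss, evict 14, frames [98, 41, 38]
98: hit
81: miss, evict 41, frames [38, 98, 81]
38: hit
Page faults: 10.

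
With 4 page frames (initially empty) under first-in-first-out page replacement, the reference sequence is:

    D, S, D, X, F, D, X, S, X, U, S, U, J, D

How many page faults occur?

D: fault, frames {D}
S: fault, frames {D,S}
D: hit
X: fault, frames {D,S,X}
F: fault, frames {D,S,X,F}
D: hit
X: hit
S: hit
X: hit
U: fault, evict D, frames {S,X,F,U}
S: hit
U: hit
J: fault, evict S, frames {X,F,U,J}
D: fault, evict X, frames {F,U,J,D}
Page faults: 7.

7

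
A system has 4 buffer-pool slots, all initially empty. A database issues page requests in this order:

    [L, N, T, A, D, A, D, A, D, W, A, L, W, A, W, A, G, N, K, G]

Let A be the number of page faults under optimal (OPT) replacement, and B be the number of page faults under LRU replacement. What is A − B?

-2

Under OPT: F F F F F . . . . F . . . . . . F . F . → 8 faults.
Under LRU: F F F F F . . . . F . F . . . . F F F . → 10 faults.
A − B = 8 − 10 = -2.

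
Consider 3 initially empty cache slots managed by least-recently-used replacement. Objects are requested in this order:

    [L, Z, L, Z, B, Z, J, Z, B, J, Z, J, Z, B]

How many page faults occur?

L -> miss, frames {L}
Z -> miss, frames {L,Z}
L -> hit
Z -> hit
B -> miss, frames {L,Z,B}
Z -> hit
J -> miss, evict L, frames {B,Z,J}
Z -> hit
B -> hit
J -> hit
Z -> hit
J -> hit
Z -> hit
B -> hit
Page faults: 4.

4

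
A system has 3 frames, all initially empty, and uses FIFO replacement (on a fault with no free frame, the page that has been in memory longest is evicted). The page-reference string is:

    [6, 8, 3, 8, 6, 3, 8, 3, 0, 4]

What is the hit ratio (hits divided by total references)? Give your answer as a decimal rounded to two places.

0.50

6 -> miss, frames {6}
8 -> miss, frames {6,8}
3 -> miss, frames {6,8,3}
8 -> hit
6 -> hit
3 -> hit
8 -> hit
3 -> hit
0 -> miss, evict 6, frames {8,3,0}
4 -> miss, evict 8, frames {3,0,4}
Hits: 5 of 10 references → 5/10 = 0.5000.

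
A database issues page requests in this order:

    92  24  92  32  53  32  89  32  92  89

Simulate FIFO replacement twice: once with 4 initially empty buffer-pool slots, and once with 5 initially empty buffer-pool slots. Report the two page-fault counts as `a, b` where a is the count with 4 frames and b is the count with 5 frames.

6, 5

4 frames: F F . F F . F . F . → 6 faults.
5 frames: F F . F F . F . . . → 5 faults.
5 < 6: adding a frame reduced faults, as is typical.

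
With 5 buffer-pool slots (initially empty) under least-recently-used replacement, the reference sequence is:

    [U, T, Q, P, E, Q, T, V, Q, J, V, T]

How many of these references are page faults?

U → miss, frames {U}
T → miss, frames {U,T}
Q → miss, frames {U,T,Q}
P → miss, frames {U,T,Q,P}
E → miss, frames {U,T,Q,P,E}
Q → hit
T → hit
V → miss, evict U, frames {P,E,Q,T,V}
Q → hit
J → miss, evict P, frames {E,T,V,Q,J}
V → hit
T → hit
Page faults: 7.

7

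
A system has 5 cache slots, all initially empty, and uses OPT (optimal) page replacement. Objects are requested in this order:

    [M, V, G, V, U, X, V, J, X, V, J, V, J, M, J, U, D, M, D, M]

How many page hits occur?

13

M -> miss, frames [M]
V -> miss, frames [M, V]
G -> miss, frames [M, V, G]
V -> hit
U -> miss, frames [M, V, G, U]
X -> miss, frames [M, V, G, U, X]
V -> hit
J -> miss, evict G, frames [M, V, U, X, J]
X -> hit
V -> hit
J -> hit
V -> hit
J -> hit
M -> hit
J -> hit
U -> hit
D -> miss, evict J, frames [M, V, U, X, D]
M -> hit
D -> hit
M -> hit
Hits: 13.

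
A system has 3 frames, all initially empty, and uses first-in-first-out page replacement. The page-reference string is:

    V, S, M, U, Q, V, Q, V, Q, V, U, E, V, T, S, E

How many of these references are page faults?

9

V → fault, frames {V}
S → fault, frames {V,S}
M → fault, frames {V,S,M}
U → fault, evict V, frames {S,M,U}
Q → fault, evict S, frames {M,U,Q}
V → fault, evict M, frames {U,Q,V}
Q → hit
V → hit
Q → hit
V → hit
U → hit
E → fault, evict U, frames {Q,V,E}
V → hit
T → fault, evict Q, frames {V,E,T}
S → fault, evict V, frames {E,T,S}
E → hit
Page faults: 9.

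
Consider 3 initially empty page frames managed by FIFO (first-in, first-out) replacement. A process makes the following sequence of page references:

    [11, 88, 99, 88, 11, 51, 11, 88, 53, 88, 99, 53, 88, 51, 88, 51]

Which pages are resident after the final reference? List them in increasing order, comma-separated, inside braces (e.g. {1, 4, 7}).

11 → fault, frames {11}
88 → fault, frames {11,88}
99 → fault, frames {11,88,99}
88 → hit
11 → hit
51 → fault, evict 11, frames {88,99,51}
11 → fault, evict 88, frames {99,51,11}
88 → fault, evict 99, frames {51,11,88}
53 → fault, evict 51, frames {11,88,53}
88 → hit
99 → fault, evict 11, frames {88,53,99}
53 → hit
88 → hit
51 → fault, evict 88, frames {53,99,51}
88 → fault, evict 53, frames {99,51,88}
51 → hit

{51, 88, 99}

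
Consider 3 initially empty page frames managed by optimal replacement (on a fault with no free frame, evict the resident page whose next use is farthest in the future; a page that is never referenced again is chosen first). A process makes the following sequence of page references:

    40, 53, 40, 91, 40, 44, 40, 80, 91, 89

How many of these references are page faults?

6

40 → fault, frames [40]
53 → fault, frames [40, 53]
40 → hit
91 → fault, frames [40, 53, 91]
40 → hit
44 → fault, evict 53, frames [40, 91, 44]
40 → hit
80 → fault, evict 44, frames [40, 91, 80]
91 → hit
89 → fault, evict 80, frames [40, 91, 89]
Page faults: 6.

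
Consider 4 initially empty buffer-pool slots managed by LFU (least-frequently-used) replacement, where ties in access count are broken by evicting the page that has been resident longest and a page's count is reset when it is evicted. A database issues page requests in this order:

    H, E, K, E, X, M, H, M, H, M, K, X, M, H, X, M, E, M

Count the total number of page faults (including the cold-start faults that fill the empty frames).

8

H -> fault, frames (H)
E -> fault, frames (H E)
K -> fault, frames (H E K)
E -> hit
X -> fault, frames (H E K X)
M -> fault, evict H, frames (E K X M)
H -> fault, evict K, frames (E X M H)
M -> hit
H -> hit
M -> hit
K -> fault, evict X, frames (E M H K)
X -> fault, evict K, frames (E M H X)
M -> hit
H -> hit
X -> hit
M -> hit
E -> hit
M -> hit
Page faults: 8.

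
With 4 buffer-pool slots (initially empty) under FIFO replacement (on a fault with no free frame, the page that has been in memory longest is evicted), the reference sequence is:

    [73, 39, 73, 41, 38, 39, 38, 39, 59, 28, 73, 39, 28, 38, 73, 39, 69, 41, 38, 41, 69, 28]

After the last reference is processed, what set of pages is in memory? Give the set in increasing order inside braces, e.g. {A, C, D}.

{28, 38, 41, 69}

73: fault, frames (73)
39: fault, frames (73 39)
73: hit
41: fault, frames (73 39 41)
38: fault, frames (73 39 41 38)
39: hit
38: hit
39: hit
59: fault, evict 73, frames (39 41 38 59)
28: fault, evict 39, frames (41 38 59 28)
73: fault, evict 41, frames (38 59 28 73)
39: fault, evict 38, frames (59 28 73 39)
28: hit
38: fault, evict 59, frames (28 73 39 38)
73: hit
39: hit
69: fault, evict 28, frames (73 39 38 69)
41: fault, evict 73, frames (39 38 69 41)
38: hit
41: hit
69: hit
28: fault, evict 39, frames (38 69 41 28)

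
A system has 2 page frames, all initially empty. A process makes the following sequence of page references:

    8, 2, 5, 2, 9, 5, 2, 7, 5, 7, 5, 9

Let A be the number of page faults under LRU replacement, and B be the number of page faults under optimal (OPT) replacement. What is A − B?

2

Under LRU: F F F . F F F F F . . F → 9 faults.
Under OPT: F F F . F . F F . . . F → 7 faults.
A − B = 9 − 7 = 2.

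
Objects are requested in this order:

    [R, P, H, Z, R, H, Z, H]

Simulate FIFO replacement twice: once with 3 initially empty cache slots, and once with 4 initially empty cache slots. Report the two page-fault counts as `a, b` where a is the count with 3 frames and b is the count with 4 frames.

3 frames: F F F F F . . . → 5 faults.
4 frames: F F F F . . . . → 4 faults.
4 < 5: adding a frame reduced faults, as is typical.

5, 4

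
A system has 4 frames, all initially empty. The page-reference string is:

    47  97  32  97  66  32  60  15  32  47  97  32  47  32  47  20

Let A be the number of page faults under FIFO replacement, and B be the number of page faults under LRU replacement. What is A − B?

1

Under FIFO: F F F . F . F F . F F F . . . F → 10 faults.
Under LRU: F F F . F . F F . F F . . . . F → 9 faults.
A − B = 10 − 9 = 1.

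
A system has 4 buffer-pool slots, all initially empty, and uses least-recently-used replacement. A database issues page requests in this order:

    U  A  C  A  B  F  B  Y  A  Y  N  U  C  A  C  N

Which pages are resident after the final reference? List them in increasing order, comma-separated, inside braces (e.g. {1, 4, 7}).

{A, C, N, U}

U -> fault, frames [U]
A -> fault, frames [U, A]
C -> fault, frames [U, A, C]
A -> hit
B -> fault, frames [U, C, A, B]
F -> fault, evict U, frames [C, A, B, F]
B -> hit
Y -> fault, evict C, frames [A, F, B, Y]
A -> hit
Y -> hit
N -> fault, evict F, frames [B, A, Y, N]
U -> fault, evict B, frames [A, Y, N, U]
C -> fault, evict A, frames [Y, N, U, C]
A -> fault, evict Y, frames [N, U, C, A]
C -> hit
N -> hit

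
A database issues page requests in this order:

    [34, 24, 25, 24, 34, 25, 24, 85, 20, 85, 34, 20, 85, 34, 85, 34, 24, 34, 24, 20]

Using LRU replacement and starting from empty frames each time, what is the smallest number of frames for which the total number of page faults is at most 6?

4

f=1: 20 faults
f=2: 14 faults
f=3: 8 faults
f=4: 6 faults
f=5: 5 faults
Smallest f with faults ≤ 6 is 4.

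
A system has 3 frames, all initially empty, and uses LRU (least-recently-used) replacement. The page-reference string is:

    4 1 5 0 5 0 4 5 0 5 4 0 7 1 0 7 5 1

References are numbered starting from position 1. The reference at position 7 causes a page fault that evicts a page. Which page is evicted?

1

pos 1: 4 -> fault, frames {4}
pos 2: 1 -> fault, frames {4,1}
pos 3: 5 -> fault, frames {4,1,5}
pos 4: 0 -> fault, evict 4, frames {1,5,0}
pos 5: 5 -> hit
pos 6: 0 -> hit
pos 7: 4 -> fault, evict 1, frames {5,0,4}
At position 7, page 1 is evicted.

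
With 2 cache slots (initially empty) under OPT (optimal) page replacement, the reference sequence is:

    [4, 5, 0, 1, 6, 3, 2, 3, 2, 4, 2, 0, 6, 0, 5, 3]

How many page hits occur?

4

4: fault, frames [4]
5: fault, frames [4, 5]
0: fault, evict 5, frames [4, 0]
1: fault, evict 0, frames [4, 1]
6: fault, evict 1, frames [4, 6]
3: fault, evict 6, frames [4, 3]
2: fault, evict 4, frames [3, 2]
3: hit
2: hit
4: fault, evict 3, frames [2, 4]
2: hit
0: fault, evict 4, frames [2, 0]
6: fault, evict 2, frames [0, 6]
0: hit
5: fault, evict 6, frames [0, 5]
3: fault, evict 5, frames [0, 3]
Hits: 4.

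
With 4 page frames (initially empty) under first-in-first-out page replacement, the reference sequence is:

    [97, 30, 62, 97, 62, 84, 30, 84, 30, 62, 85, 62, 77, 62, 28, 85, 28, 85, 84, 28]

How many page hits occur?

97 -> fault, frames (97)
30 -> fault, frames (97 30)
62 -> fault, frames (97 30 62)
97 -> hit
62 -> hit
84 -> fault, frames (97 30 62 84)
30 -> hit
84 -> hit
30 -> hit
62 -> hit
85 -> fault, evict 97, frames (30 62 84 85)
62 -> hit
77 -> fault, evict 30, frames (62 84 85 77)
62 -> hit
28 -> fault, evict 62, frames (84 85 77 28)
85 -> hit
28 -> hit
85 -> hit
84 -> hit
28 -> hit
Hits: 13.

13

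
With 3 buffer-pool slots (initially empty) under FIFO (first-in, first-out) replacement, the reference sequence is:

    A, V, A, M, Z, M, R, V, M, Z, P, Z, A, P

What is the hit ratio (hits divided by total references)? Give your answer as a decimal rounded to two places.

A: miss, frames (A)
V: miss, frames (A V)
A: hit
M: miss, frames (A V M)
Z: miss, evict A, frames (V M Z)
M: hit
R: miss, evict V, frames (M Z R)
V: miss, evict M, frames (Z R V)
M: miss, evict Z, frames (R V M)
Z: miss, evict R, frames (V M Z)
P: miss, evict V, frames (M Z P)
Z: hit
A: miss, evict M, frames (Z P A)
P: hit
Hits: 4 of 14 references → 4/14 = 0.2857.

0.29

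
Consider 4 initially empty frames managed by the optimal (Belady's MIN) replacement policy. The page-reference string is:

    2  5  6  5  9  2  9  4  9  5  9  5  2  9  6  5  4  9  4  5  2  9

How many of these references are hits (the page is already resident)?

2 → miss, frames [2]
5 → miss, frames [2, 5]
6 → miss, frames [2, 5, 6]
5 → hit
9 → miss, frames [2, 5, 6, 9]
2 → hit
9 → hit
4 → miss, evict 6, frames [2, 5, 9, 4]
9 → hit
5 → hit
9 → hit
5 → hit
2 → hit
9 → hit
6 → miss, evict 2, frames [5, 9, 4, 6]
5 → hit
4 → hit
9 → hit
4 → hit
5 → hit
2 → miss, evict 6, frames [5, 9, 4, 2]
9 → hit
Hits: 15.

15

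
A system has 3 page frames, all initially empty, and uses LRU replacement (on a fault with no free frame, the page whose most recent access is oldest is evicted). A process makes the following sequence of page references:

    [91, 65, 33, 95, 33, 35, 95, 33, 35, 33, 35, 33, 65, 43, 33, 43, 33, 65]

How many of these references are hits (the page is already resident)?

91 → fault, frames (91)
65 → fault, frames (91 65)
33 → fault, frames (91 65 33)
95 → fault, evict 91, frames (65 33 95)
33 → hit
35 → fault, evict 65, frames (95 33 35)
95 → hit
33 → hit
35 → hit
33 → hit
35 → hit
33 → hit
65 → fault, evict 95, frames (35 33 65)
43 → fault, evict 35, frames (33 65 43)
33 → hit
43 → hit
33 → hit
65 → hit
Hits: 11.

11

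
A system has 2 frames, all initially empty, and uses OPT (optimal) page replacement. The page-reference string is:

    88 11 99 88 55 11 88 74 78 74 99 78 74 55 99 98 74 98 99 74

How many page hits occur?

7

88 -> miss, frames (88)
11 -> miss, frames (88 11)
99 -> miss, evict 11, frames (88 99)
88 -> hit
55 -> miss, evict 99, frames (88 55)
11 -> miss, evict 55, frames (88 11)
88 -> hit
74 -> miss, evict 11, frames (88 74)
78 -> miss, evict 88, frames (74 78)
74 -> hit
99 -> miss, evict 74, frames (78 99)
78 -> hit
74 -> miss, evict 78, frames (99 74)
55 -> miss, evict 74, frames (99 55)
99 -> hit
98 -> miss, evict 55, frames (99 98)
74 -> miss, evict 99, frames (98 74)
98 -> hit
99 -> miss, evict 98, frames (74 99)
74 -> hit
Hits: 7.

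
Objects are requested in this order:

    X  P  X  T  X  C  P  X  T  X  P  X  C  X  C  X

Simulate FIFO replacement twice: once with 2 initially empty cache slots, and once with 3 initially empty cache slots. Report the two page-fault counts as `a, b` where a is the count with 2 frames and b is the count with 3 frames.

2 frames: F F . F F F F F F . F F F . . . → 11 faults.
3 frames: F F . F . F . F . . F . . . . . → 6 faults.
6 < 11: adding a frame reduced faults, as is typical.

11, 6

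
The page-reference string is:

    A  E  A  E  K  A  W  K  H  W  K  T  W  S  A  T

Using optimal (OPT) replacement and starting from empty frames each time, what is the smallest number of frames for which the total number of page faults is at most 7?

4

f=1: 16 faults
f=2: 9 faults
f=3: 8 faults
f=4: 7 faults
f=5: 7 faults
f=6: 7 faults
f=7: 7 faults
Smallest f with faults ≤ 7 is 4.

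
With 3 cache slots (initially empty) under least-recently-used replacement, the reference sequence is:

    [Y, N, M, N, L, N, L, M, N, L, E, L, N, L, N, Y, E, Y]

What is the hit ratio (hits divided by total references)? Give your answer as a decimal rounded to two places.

Y: miss, frames [Y]
N: miss, frames [Y, N]
M: miss, frames [Y, N, M]
N: hit
L: miss, evict Y, frames [M, N, L]
N: hit
L: hit
M: hit
N: hit
L: hit
E: miss, evict M, frames [N, L, E]
L: hit
N: hit
L: hit
N: hit
Y: miss, evict E, frames [L, N, Y]
E: miss, evict L, frames [N, Y, E]
Y: hit
Hits: 11 of 18 references → 11/18 = 0.6111.

0.61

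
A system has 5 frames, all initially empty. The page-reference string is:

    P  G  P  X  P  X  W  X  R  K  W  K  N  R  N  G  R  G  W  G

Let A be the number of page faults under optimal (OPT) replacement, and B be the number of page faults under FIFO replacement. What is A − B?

-1

Under OPT: F F . F . . F . F F . . F . . . . . . . → 7 faults.
Under FIFO: F F . F . . F . F F . . F . . F . . . . → 8 faults.
A − B = 7 − 8 = -1.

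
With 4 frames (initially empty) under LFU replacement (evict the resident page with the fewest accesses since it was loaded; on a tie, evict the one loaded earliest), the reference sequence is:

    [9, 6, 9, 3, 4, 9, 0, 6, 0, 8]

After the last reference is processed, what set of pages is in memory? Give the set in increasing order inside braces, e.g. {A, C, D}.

{0, 6, 8, 9}

9 → miss, frames [9]
6 → miss, frames [9, 6]
9 → hit
3 → miss, frames [9, 6, 3]
4 → miss, frames [9, 6, 3, 4]
9 → hit
0 → miss, evict 6, frames [9, 3, 4, 0]
6 → miss, evict 3, frames [9, 4, 0, 6]
0 → hit
8 → miss, evict 4, frames [9, 0, 6, 8]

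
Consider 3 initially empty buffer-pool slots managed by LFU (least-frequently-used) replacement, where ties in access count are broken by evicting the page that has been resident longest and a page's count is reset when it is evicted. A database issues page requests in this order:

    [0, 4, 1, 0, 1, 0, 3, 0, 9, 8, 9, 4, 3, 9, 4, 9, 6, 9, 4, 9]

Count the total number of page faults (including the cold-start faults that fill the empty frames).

0: miss, frames {0}
4: miss, frames {0,4}
1: miss, frames {0,4,1}
0: hit
1: hit
0: hit
3: miss, evict 4, frames {0,1,3}
0: hit
9: miss, evict 3, frames {0,1,9}
8: miss, evict 9, frames {0,1,8}
9: miss, evict 8, frames {0,1,9}
4: miss, evict 9, frames {0,1,4}
3: miss, evict 4, frames {0,1,3}
9: miss, evict 3, frames {0,1,9}
4: miss, evict 9, frames {0,1,4}
9: miss, evict 4, frames {0,1,9}
6: miss, evict 9, frames {0,1,6}
9: miss, evict 6, frames {0,1,9}
4: miss, evict 9, frames {0,1,4}
9: miss, evict 4, frames {0,1,9}
Page faults: 16.

16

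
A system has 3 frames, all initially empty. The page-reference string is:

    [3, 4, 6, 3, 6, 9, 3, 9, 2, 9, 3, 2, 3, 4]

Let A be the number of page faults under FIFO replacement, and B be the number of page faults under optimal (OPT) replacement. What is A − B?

1

Under FIFO: F F F . . F F . F . . . . F → 7 faults.
Under OPT: F F F . . F . . F . . . . F → 6 faults.
A − B = 7 − 6 = 1.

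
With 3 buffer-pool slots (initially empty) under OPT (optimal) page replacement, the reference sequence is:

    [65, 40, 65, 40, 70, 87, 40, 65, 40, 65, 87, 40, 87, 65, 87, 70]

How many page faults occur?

65 → fault, frames [65]
40 → fault, frames [65, 40]
65 → hit
40 → hit
70 → fault, frames [65, 40, 70]
87 → fault, evict 70, frames [65, 40, 87]
40 → hit
65 → hit
40 → hit
65 → hit
87 → hit
40 → hit
87 → hit
65 → hit
87 → hit
70 → fault, evict 87, frames [65, 40, 70]
Page faults: 5.

5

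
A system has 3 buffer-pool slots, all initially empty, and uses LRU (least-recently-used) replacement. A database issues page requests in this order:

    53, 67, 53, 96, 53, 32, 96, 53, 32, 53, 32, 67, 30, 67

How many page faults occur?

53: miss, frames [53]
67: miss, frames [53, 67]
53: hit
96: miss, frames [67, 53, 96]
53: hit
32: miss, evict 67, frames [96, 53, 32]
96: hit
53: hit
32: hit
53: hit
32: hit
67: miss, evict 96, frames [53, 32, 67]
30: miss, evict 53, frames [32, 67, 30]
67: hit
Page faults: 6.

6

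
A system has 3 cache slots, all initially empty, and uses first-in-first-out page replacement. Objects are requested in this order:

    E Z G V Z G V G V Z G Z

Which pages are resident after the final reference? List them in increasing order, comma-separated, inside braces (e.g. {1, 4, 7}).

{G, V, Z}

E -> fault, frames (E)
Z -> fault, frames (E Z)
G -> fault, frames (E Z G)
V -> fault, evict E, frames (Z G V)
Z -> hit
G -> hit
V -> hit
G -> hit
V -> hit
Z -> hit
G -> hit
Z -> hit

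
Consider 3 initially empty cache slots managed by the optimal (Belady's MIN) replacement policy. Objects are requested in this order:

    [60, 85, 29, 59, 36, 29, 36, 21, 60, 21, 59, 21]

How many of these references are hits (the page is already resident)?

5

60: fault, frames {60}
85: fault, frames {60,85}
29: fault, frames {60,85,29}
59: fault, evict 85, frames {60,29,59}
36: fault, evict 59, frames {60,29,36}
29: hit
36: hit
21: fault, evict 36, frames {60,29,21}
60: hit
21: hit
59: fault, evict 29, frames {60,21,59}
21: hit
Hits: 5.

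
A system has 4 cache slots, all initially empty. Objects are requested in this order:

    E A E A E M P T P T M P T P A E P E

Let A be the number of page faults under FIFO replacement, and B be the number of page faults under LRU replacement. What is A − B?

Under FIFO: F F . . . F F F . . . . . . . F . . → 6 faults.
Under LRU: F F . . . F F F . . . . . . F F . . → 7 faults.
A − B = 6 − 7 = -1.

-1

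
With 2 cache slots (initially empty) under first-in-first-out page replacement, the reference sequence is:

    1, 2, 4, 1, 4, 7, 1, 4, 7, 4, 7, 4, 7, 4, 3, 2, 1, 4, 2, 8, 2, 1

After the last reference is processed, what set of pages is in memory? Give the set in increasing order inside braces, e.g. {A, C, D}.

1: fault, frames {1}
2: fault, frames {1,2}
4: fault, evict 1, frames {2,4}
1: fault, evict 2, frames {4,1}
4: hit
7: fault, evict 4, frames {1,7}
1: hit
4: fault, evict 1, frames {7,4}
7: hit
4: hit
7: hit
4: hit
7: hit
4: hit
3: fault, evict 7, frames {4,3}
2: fault, evict 4, frames {3,2}
1: fault, evict 3, frames {2,1}
4: fault, evict 2, frames {1,4}
2: fault, evict 1, frames {4,2}
8: fault, evict 4, frames {2,8}
2: hit
1: fault, evict 2, frames {8,1}

{1, 8}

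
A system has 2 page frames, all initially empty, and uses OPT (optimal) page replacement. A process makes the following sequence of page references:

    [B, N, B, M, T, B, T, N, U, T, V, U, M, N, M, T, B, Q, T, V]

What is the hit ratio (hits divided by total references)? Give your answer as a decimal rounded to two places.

0.35

B: fault, frames [B]
N: fault, frames [B, N]
B: hit
M: fault, evict N, frames [B, M]
T: fault, evict M, frames [B, T]
B: hit
T: hit
N: fault, evict B, frames [T, N]
U: fault, evict N, frames [T, U]
T: hit
V: fault, evict T, frames [U, V]
U: hit
M: fault, evict U, frames [V, M]
N: fault, evict V, frames [M, N]
M: hit
T: fault, evict N, frames [M, T]
B: fault, evict M, frames [T, B]
Q: fault, evict B, frames [T, Q]
T: hit
V: fault, evict Q, frames [T, V]
Hits: 7 of 20 references → 7/20 = 0.3500.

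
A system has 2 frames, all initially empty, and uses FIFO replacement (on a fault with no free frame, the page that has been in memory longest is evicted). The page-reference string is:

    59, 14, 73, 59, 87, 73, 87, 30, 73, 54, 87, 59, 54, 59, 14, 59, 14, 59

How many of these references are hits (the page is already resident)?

59: fault, frames [59]
14: fault, frames [59, 14]
73: fault, evict 59, frames [14, 73]
59: fault, evict 14, frames [73, 59]
87: fault, evict 73, frames [59, 87]
73: fault, evict 59, frames [87, 73]
87: hit
30: fault, evict 87, frames [73, 30]
73: hit
54: fault, evict 73, frames [30, 54]
87: fault, evict 30, frames [54, 87]
59: fault, evict 54, frames [87, 59]
54: fault, evict 87, frames [59, 54]
59: hit
14: fault, evict 59, frames [54, 14]
59: fault, evict 54, frames [14, 59]
14: hit
59: hit
Hits: 5.

5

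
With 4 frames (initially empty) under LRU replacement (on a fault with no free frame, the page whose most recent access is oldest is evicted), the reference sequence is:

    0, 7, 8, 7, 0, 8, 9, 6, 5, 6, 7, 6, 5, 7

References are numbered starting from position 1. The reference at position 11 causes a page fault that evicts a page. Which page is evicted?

8

pos 1: 0: miss, frames {0}
pos 2: 7: miss, frames {0,7}
pos 3: 8: miss, frames {0,7,8}
pos 4: 7: hit
pos 5: 0: hit
pos 6: 8: hit
pos 7: 9: miss, frames {7,0,8,9}
pos 8: 6: miss, evict 7, frames {0,8,9,6}
pos 9: 5: miss, evict 0, frames {8,9,6,5}
pos 10: 6: hit
pos 11: 7: miss, evict 8, frames {9,5,6,7}
At position 11, page 8 is evicted.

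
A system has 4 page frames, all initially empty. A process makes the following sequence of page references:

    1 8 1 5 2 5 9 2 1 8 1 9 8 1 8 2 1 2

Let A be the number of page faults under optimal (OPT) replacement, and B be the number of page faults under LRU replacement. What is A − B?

Under OPT: F F . F F . F . . . . . . . . . . . → 5 faults.
Under LRU: F F . F F . F . . F . . . . . . . . → 6 faults.
A − B = 5 − 6 = -1.

-1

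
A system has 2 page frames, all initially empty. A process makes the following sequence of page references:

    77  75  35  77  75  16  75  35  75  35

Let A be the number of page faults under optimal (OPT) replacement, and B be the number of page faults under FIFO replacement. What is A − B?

-2

Under OPT: F F F . F F . F . . → 6 faults.
Under FIFO: F F F F F F . F F . → 8 faults.
A − B = 6 − 8 = -2.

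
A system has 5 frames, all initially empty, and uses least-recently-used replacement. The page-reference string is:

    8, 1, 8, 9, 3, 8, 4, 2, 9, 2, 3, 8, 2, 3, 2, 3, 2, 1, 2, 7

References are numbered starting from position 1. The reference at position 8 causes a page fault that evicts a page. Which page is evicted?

pos 1: 8: miss, frames {8}
pos 2: 1: miss, frames {8,1}
pos 3: 8: hit
pos 4: 9: miss, frames {1,8,9}
pos 5: 3: miss, frames {1,8,9,3}
pos 6: 8: hit
pos 7: 4: miss, frames {1,9,3,8,4}
pos 8: 2: miss, evict 1, frames {9,3,8,4,2}
At position 8, page 1 is evicted.

1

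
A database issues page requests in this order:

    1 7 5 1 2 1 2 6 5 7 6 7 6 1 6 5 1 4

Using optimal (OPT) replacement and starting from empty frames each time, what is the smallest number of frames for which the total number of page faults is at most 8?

f=1: 18 faults
f=2: 10 faults
f=3: 8 faults
f=4: 6 faults
f=5: 6 faults
f=6: 6 faults
Smallest f with faults ≤ 8 is 3.

3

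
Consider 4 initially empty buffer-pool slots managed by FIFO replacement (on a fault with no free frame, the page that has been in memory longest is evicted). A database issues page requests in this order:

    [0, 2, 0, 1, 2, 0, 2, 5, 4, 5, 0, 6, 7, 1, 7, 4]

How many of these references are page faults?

10

0: miss, frames [0]
2: miss, frames [0, 2]
0: hit
1: miss, frames [0, 2, 1]
2: hit
0: hit
2: hit
5: miss, frames [0, 2, 1, 5]
4: miss, evict 0, frames [2, 1, 5, 4]
5: hit
0: miss, evict 2, frames [1, 5, 4, 0]
6: miss, evict 1, frames [5, 4, 0, 6]
7: miss, evict 5, frames [4, 0, 6, 7]
1: miss, evict 4, frames [0, 6, 7, 1]
7: hit
4: miss, evict 0, frames [6, 7, 1, 4]
Page faults: 10.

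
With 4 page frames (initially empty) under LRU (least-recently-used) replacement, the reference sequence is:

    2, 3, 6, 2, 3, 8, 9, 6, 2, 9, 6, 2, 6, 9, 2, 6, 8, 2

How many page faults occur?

7

2 → miss, frames [2]
3 → miss, frames [2, 3]
6 → miss, frames [2, 3, 6]
2 → hit
3 → hit
8 → miss, frames [6, 2, 3, 8]
9 → miss, evict 6, frames [2, 3, 8, 9]
6 → miss, evict 2, frames [3, 8, 9, 6]
2 → miss, evict 3, frames [8, 9, 6, 2]
9 → hit
6 → hit
2 → hit
6 → hit
9 → hit
2 → hit
6 → hit
8 → hit
2 → hit
Page faults: 7.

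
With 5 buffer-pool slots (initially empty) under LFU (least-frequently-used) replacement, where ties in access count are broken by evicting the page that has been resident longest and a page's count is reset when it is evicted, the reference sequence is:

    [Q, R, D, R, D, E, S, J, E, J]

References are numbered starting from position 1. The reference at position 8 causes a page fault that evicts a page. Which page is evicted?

Q

pos 1: Q -> miss, frames [Q]
pos 2: R -> miss, frames [Q, R]
pos 3: D -> miss, frames [Q, R, D]
pos 4: R -> hit
pos 5: D -> hit
pos 6: E -> miss, frames [Q, R, D, E]
pos 7: S -> miss, frames [Q, R, D, E, S]
pos 8: J -> miss, evict Q, frames [R, D, E, S, J]
At position 8, page Q is evicted.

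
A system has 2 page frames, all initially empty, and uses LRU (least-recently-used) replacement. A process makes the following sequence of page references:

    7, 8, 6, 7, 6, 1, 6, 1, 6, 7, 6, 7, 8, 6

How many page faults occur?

8

7 → fault, frames {7}
8 → fault, frames {7,8}
6 → fault, evict 7, frames {8,6}
7 → fault, evict 8, frames {6,7}
6 → hit
1 → fault, evict 7, frames {6,1}
6 → hit
1 → hit
6 → hit
7 → fault, evict 1, frames {6,7}
6 → hit
7 → hit
8 → fault, evict 6, frames {7,8}
6 → fault, evict 7, frames {8,6}
Page faults: 8.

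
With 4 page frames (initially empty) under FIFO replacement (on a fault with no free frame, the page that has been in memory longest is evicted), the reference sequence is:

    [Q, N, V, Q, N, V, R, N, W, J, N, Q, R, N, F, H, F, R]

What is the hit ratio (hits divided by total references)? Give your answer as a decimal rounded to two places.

Q → miss, frames (Q)
N → miss, frames (Q N)
V → miss, frames (Q N V)
Q → hit
N → hit
V → hit
R → miss, frames (Q N V R)
N → hit
W → miss, evict Q, frames (N V R W)
J → miss, evict N, frames (V R W J)
N → miss, evict V, frames (R W J N)
Q → miss, evict R, frames (W J N Q)
R → miss, evict W, frames (J N Q R)
N → hit
F → miss, evict J, frames (N Q R F)
H → miss, evict N, frames (Q R F H)
F → hit
R → hit
Hits: 7 of 18 references → 7/18 = 0.3889.

0.39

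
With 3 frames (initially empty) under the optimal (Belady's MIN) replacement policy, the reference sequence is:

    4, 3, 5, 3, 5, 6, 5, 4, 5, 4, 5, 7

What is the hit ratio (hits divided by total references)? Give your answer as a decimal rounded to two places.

4: miss, frames (4)
3: miss, frames (4 3)
5: miss, frames (4 3 5)
3: hit
5: hit
6: miss, evict 3, frames (4 5 6)
5: hit
4: hit
5: hit
4: hit
5: hit
7: miss, evict 6, frames (4 5 7)
Hits: 7 of 12 references → 7/12 = 0.5833.

0.58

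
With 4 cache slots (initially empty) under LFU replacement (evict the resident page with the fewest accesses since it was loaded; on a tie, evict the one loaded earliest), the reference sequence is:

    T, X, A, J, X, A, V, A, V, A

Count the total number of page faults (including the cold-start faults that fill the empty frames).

5

T -> miss, frames (T)
X -> miss, frames (T X)
A -> miss, frames (T X A)
J -> miss, frames (T X A J)
X -> hit
A -> hit
V -> miss, evict T, frames (X A J V)
A -> hit
V -> hit
A -> hit
Page faults: 5.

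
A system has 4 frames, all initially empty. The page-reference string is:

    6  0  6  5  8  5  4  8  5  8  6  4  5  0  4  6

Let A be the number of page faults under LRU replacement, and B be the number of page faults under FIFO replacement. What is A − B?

-1

Under LRU: F F . F F . F . . . . . . F . . → 6 faults.
Under FIFO: F F . F F . F . . . F . . F . . → 7 faults.
A − B = 6 − 7 = -1.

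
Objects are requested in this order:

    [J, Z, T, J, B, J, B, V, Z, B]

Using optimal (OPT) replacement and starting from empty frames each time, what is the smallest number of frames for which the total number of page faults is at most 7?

2

f=1: 10 faults
f=2: 6 faults
f=3: 5 faults
f=4: 5 faults
f=5: 5 faults
Smallest f with faults ≤ 7 is 2.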